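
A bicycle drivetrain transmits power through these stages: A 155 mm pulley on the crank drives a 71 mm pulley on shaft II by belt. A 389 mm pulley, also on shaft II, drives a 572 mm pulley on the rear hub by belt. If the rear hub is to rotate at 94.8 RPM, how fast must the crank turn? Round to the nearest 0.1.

63.9 RPM

Overall ratio R = 0.45806 × 1.4704 = 0.67356.
Required input speed = output speed × R = 94.8 × 0.67356 = 63.853 RPM.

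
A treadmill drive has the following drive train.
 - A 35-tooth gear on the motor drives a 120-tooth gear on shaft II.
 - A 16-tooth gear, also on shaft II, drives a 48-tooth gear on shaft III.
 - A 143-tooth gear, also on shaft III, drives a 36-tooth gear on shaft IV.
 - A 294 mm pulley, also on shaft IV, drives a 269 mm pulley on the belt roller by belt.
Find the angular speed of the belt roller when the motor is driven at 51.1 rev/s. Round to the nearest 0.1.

gear mesh 120/35 = 3.4286 → 51.1/3.4286 = 14.904 rev/s
gear mesh 48/16 = 3 → 14.904/3 = 4.9681 rev/s
gear mesh 36/143 = 0.25175 → 4.9681/0.25175 = 19.734 rev/s
belt 269/294 = 0.91497 → 19.734/0.91497 = 21.568 rev/s

21.6 rev/s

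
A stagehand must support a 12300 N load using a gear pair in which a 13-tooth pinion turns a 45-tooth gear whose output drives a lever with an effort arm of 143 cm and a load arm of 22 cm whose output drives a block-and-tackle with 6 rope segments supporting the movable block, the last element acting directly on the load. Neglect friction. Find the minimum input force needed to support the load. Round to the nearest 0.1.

Gear pair MA = 45/13 = 3.4615.
Lever MA = effort arm / load arm = 143/22 = 6.5.
Block-and-tackle MA = number of supporting rope parts = 6.
Combined ideal MA = 3.4615 × 6.5 × 6 = 135.
Effort = load / MA = 12300 / 135 = 91.111 N.

91.1 N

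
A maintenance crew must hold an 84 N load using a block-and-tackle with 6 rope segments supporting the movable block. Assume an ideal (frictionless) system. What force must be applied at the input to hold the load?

Block-and-tackle MA = number of supporting rope parts = 6.
Effort = load / MA = 84 / 6 = 14 N.

14 N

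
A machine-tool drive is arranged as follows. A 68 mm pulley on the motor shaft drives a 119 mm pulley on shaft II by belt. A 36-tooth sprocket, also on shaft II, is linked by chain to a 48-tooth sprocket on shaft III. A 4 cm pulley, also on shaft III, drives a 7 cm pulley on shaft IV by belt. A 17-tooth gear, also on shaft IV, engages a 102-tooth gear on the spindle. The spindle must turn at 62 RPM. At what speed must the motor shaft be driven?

1519 RPM

Overall ratio R = 1.75 × 1.3333 × 1.75 × 6 = 24.5.
Required input speed = output speed × R = 62 × 24.5 = 1519 RPM.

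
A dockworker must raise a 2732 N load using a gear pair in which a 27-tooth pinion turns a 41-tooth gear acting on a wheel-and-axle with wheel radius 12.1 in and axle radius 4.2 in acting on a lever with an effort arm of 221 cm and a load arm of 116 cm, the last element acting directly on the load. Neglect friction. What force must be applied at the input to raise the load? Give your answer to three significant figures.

Gear pair MA = 41/27 = 1.5185.
Wheel-and-axle MA = R/r = 12.1/4.2 = 2.881.
Lever MA = effort arm / load arm = 221/116 = 1.9052.
Combined ideal MA = 1.5185 × 2.881 × 1.9052 = 8.3347.
Effort = load / MA = 2732 / 8.3347 = 327.79 N.

328 N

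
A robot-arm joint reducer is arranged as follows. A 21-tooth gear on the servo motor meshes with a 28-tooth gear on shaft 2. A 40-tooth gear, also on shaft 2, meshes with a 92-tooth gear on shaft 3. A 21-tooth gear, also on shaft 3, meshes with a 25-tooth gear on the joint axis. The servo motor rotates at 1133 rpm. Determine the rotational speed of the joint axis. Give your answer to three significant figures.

310 rpm

Gear mesh: ratio = 28/21 = 1.3333, so shaft 2 turns at 1133 / 1.3333 = 849.75 rpm.
Gear mesh: ratio = 92/40 = 2.3, so shaft 3 turns at 849.75 / 2.3 = 369.46 rpm.
Gear mesh: ratio = 25/21 = 1.1905, so the joint axis turns at 369.46 / 1.1905 = 310.34 rpm.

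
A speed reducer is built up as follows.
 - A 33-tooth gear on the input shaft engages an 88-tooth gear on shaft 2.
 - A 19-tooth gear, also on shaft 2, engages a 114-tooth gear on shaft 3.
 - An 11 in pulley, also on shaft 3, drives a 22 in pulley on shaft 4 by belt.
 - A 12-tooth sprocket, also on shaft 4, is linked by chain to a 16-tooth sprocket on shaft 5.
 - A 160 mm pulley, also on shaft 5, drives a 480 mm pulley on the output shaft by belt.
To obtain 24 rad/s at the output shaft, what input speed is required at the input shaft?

3072 rad/s

Overall ratio R = 2.6667 × 6 × 2 × 1.3333 × 3 = 128.
Required input speed = output speed × R = 24 × 128 = 3072 rad/s.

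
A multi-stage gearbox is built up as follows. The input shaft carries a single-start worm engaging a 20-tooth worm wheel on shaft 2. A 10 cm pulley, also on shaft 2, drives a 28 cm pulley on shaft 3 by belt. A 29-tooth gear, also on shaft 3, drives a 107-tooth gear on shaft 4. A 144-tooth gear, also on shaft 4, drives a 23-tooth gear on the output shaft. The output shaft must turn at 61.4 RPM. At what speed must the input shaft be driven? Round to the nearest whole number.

2026 RPM

Overall ratio R = 20 × 2.8 × 3.6897 × 0.15972 = 33.002.
Required input speed = output speed × R = 61.4 × 33.002 = 2026.3 RPM.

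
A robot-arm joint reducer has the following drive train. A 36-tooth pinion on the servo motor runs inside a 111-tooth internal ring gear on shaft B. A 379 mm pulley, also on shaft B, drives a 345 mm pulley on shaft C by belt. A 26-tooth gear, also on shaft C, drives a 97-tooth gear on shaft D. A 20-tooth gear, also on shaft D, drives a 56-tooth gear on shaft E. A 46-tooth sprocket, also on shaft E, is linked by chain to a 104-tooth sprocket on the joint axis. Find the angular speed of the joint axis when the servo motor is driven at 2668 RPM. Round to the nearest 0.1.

40.2 RPM

internal gear 111/36 = 3.0833 → 2668/3.0833 = 865.3 RPM
belt 345/379 = 0.91029 → 865.3/0.91029 = 950.57 RPM
gear mesh 97/26 = 3.7308 → 950.57/3.7308 = 254.79 RPM
gear mesh 56/20 = 2.8 → 254.79/2.8 = 90.997 RPM
chain 104/46 = 2.2609 → 90.997/2.2609 = 40.249 RPM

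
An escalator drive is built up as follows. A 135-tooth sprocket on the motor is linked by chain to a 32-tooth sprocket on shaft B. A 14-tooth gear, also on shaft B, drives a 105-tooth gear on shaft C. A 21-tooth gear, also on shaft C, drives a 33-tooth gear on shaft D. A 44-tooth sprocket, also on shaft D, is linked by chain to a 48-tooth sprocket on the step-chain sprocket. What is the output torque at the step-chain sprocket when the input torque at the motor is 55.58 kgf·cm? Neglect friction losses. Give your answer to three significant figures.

Chain: ratio = 32/135 = 0.23704; torque at shaft B = 55.58 × 0.23704 = 13.175 kgf·cm.
Gear mesh: ratio = 105/14 = 7.5; torque at shaft C = 13.175 × 7.5 = 98.809 kgf·cm.
Gear mesh: ratio = 33/21 = 1.5714; torque at shaft D = 98.809 × 1.5714 = 155.27 kgf·cm.
Chain: ratio = 48/44 = 1.0909; torque at the step-chain sprocket = 155.27 × 1.0909 = 169.39 kgf·cm.

169 kgf·cm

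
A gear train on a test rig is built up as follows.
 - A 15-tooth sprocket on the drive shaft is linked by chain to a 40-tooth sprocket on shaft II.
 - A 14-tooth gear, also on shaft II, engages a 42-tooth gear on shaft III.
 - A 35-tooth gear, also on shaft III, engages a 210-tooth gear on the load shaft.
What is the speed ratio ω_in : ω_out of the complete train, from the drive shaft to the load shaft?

48

Each stage contributes driven/driver: chain 40/15 = 2.6667, gear mesh 42/14 = 3, gear mesh 210/35 = 6.
Overall: 2.6667 × 3 × 6 = 48.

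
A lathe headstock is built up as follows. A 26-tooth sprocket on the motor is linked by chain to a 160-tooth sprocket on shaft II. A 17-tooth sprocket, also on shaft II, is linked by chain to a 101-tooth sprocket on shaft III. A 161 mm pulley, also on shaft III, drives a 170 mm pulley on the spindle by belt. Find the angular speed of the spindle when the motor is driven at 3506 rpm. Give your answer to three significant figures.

90.8 rpm

Chain: ratio = 160/26 = 6.1538, so shaft II turns at 3506 / 6.1538 = 569.73 rpm.
Chain: ratio = 101/17 = 5.9412, so shaft III turns at 569.73 / 5.9412 = 95.894 rpm.
Belt: ratio = 170/161 = 1.0559, so the spindle turns at 95.894 / 1.0559 = 90.818 rpm.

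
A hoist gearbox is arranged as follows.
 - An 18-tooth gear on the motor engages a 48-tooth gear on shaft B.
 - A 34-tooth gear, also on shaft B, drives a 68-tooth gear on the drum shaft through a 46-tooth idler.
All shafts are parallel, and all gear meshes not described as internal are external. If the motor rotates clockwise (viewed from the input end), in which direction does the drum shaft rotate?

the motor → shaft B: external mesh, 1 reversal → CCW.
shaft B → the drum shaft: driver → idler → driven is 2 external meshes, 2 reversals → CCW.
3 reversals in total — an odd number — so the drum shaft turns opposite to the motor.

counterclockwise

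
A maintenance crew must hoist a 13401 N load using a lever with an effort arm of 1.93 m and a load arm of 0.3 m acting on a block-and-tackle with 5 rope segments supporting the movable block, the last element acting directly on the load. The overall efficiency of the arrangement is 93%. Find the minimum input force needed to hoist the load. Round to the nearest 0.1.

Lever MA = effort arm / load arm = 1.93/0.3 = 6.4333.
Block-and-tackle MA = number of supporting rope parts = 5.
Combined ideal MA = 6.4333 × 5 = 32.167.
Actual MA = 32.167 × 0.93 = 29.915.
Effort = load / actual MA = 13401 / 29.915 = 447.97 N.

448.0 N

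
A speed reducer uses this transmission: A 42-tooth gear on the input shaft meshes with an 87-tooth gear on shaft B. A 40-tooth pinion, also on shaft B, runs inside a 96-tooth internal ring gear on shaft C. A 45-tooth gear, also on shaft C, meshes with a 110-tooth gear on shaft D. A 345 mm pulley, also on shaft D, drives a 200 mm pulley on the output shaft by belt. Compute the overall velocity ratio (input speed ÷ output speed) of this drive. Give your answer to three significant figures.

Each stage contributes driven/driver: gear mesh 87/42 = 2.0714, internal gear 96/40 = 2.4, gear mesh 110/45 = 2.4444, belt 200/345 = 0.57971.
Overall: 2.0714 × 2.4 × 2.4444 × 0.57971 = 7.0449.

7.04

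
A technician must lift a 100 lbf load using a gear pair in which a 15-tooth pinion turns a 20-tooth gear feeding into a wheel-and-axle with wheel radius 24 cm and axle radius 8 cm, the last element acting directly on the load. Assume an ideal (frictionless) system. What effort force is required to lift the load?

25 lbf

Gear pair MA = 20/15 = 1.3333.
Wheel-and-axle MA = R/r = 24/8 = 3.
Combined ideal MA = 1.3333 × 3 = 4.
Effort = load / MA = 100 / 4 = 25 lbf.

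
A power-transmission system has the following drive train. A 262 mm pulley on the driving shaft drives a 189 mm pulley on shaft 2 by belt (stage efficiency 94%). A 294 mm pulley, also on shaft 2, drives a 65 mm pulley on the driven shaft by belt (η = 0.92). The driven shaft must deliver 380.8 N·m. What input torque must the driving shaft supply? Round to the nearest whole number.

Overall ratio R = 0.72137 × 0.22109 = 0.15949; overall efficiency η = 0.94 × 0.92 = 0.8648.
Input torque = output torque / (R × η) = 380.8 / (0.15949 × 0.8648) = 2760.9 N·m.

2761 N·m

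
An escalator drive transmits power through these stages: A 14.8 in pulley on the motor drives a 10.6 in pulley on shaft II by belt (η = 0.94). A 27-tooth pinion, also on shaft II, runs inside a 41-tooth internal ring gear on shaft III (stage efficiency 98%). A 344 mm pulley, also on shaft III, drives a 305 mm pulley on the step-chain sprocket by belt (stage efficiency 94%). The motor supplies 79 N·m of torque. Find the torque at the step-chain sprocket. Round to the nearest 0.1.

66.0 N·m

After the belt (10.6/14.8): 79 × 0.71622 × 0.94 = 53.186 N·m
After the internal gear (41/27): 53.186 × 1.5185 × 0.98 = 79.149 N·m
After the belt (305/344): 79.149 × 0.88663 × 0.94 = 65.965 N·m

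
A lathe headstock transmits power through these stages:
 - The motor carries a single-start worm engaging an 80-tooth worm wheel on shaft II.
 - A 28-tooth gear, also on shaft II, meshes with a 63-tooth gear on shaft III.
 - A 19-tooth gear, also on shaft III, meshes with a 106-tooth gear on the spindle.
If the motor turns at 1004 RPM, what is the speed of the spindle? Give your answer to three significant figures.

1.00 RPM

the motor → shaft II (worm, 80/1): 1004 ÷ 80 = 12.55 RPM
shaft II → shaft III (gear mesh, 63/28): 12.55 ÷ 2.25 = 5.5778 RPM
shaft III → the spindle (gear mesh, 106/19): 5.5778 ÷ 5.5789 = 0.99979 RPM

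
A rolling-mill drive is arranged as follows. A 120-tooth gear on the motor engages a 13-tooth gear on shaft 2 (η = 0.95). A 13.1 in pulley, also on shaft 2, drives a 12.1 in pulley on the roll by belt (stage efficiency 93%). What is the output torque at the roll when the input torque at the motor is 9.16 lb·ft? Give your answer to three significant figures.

gear mesh 13/120 = 0.10833 → τ = 9.16·0.10833·0.95 = 0.94272 lb·ft
belt 12.1/13.1 = 0.92366 → τ = 0.94272·0.92366·0.93 = 0.8098 lb·ft

0.810 lb·ft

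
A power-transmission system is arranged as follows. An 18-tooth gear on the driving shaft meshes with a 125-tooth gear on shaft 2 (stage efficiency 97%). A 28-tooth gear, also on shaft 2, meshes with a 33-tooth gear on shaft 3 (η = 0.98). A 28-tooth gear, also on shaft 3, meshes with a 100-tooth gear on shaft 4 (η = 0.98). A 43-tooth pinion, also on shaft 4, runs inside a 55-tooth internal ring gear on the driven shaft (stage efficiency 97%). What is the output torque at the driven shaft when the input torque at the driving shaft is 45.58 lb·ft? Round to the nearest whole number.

Gear mesh: ratio = 125/18 = 6.9444; torque at shaft 2 = 45.58 × 6.9444 × 0.97 = 307.03 lb·ft.
Gear mesh: ratio = 33/28 = 1.1786; torque at shaft 3 = 307.03 × 1.1786 × 0.98 = 354.62 lb·ft.
Gear mesh: ratio = 100/28 = 3.5714; torque at shaft 4 = 354.62 × 3.5714 × 0.98 = 1241.2 lb·ft.
Internal gear: ratio = 55/43 = 1.2791; torque at the driven shaft = 1241.2 × 1.2791 × 0.97 = 1539.9 lb·ft.

1540 lb·ft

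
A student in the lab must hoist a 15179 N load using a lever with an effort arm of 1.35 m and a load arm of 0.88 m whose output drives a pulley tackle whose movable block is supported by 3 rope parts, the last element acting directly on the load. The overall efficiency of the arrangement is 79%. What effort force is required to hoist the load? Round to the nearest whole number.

Lever MA = effort arm / load arm = 1.35/0.88 = 1.5341.
Block-and-tackle MA = number of supporting rope parts = 3.
Combined ideal MA = 1.5341 × 3 = 4.6023.
Actual MA = 4.6023 × 0.79 = 3.6358.
Effort = load / actual MA = 15179 / 3.6358 = 4174.9 N.

4175 N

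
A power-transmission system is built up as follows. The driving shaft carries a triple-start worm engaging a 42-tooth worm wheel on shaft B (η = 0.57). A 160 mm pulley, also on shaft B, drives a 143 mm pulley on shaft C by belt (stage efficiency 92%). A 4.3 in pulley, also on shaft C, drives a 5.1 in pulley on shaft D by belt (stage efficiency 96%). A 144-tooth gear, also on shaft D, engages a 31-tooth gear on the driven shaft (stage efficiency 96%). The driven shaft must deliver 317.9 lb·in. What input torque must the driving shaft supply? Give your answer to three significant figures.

206 lb·in

Overall ratio R = 14 × 0.89375 × 1.186 × 0.21528 = 3.1948; overall efficiency η = 0.57 × 0.92 × 0.96 × 0.96 = 0.4833.
Input torque = output torque / (R × η) = 317.9 / (3.1948 × 0.4833) = 205.89 lb·in.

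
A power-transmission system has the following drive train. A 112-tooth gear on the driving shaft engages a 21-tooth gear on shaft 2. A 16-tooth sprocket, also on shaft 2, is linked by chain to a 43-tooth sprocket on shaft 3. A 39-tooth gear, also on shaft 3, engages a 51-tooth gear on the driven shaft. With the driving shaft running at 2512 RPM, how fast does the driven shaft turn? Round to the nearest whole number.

3812 RPM

Gear mesh: ratio = 21/112 = 0.1875, so shaft 2 turns at 2512 / 0.1875 = 13397 RPM.
Chain: ratio = 43/16 = 2.6875, so shaft 3 turns at 13397 / 2.6875 = 4985.1 RPM.
Gear mesh: ratio = 51/39 = 1.3077, so the driven shaft turns at 4985.1 / 1.3077 = 3812.1 RPM.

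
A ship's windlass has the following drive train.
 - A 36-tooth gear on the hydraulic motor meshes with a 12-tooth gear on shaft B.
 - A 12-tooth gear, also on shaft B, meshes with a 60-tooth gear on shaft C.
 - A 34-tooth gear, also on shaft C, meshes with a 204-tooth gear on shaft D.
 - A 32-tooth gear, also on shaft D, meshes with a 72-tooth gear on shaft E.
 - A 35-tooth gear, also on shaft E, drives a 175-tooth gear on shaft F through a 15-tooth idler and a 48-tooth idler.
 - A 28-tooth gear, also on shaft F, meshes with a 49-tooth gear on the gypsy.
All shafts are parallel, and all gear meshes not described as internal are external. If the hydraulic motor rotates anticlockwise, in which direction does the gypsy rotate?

anticlockwise

the hydraulic motor → shaft B: external mesh, 1 reversal → CW.
shaft B → shaft C: external mesh, 1 reversal → CCW.
shaft C → shaft D: external mesh, 1 reversal → CW.
shaft D → shaft E: external mesh, 1 reversal → CCW.
shaft E → shaft F: driver → idler → idler → driven is 3 external meshes, 3 reversals → CW.
shaft F → the gypsy: external mesh, 1 reversal → CCW.
8 reversals in total — an even number — so the gypsy turns the same way as the hydraulic motor.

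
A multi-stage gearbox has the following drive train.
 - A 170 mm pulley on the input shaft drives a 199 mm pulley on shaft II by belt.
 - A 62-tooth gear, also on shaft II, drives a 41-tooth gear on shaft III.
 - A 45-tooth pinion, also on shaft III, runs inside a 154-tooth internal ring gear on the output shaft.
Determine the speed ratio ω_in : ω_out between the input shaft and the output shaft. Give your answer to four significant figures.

2.649

Each stage contributes driven/driver: belt 199/170 = 1.1706, gear mesh 41/62 = 0.66129, internal gear 154/45 = 3.4222.
Overall: 1.1706 × 0.66129 × 3.4222 = 2.6491.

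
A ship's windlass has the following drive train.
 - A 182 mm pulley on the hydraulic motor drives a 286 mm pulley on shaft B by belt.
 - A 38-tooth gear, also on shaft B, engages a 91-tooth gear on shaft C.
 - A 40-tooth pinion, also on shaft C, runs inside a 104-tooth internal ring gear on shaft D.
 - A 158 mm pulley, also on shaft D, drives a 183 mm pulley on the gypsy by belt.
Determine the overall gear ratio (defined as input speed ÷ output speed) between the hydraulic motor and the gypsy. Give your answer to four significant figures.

11.33

Each stage contributes driven/driver: belt 286/182 = 1.5714, gear mesh 91/38 = 2.3947, internal gear 104/40 = 2.6, belt 183/158 = 1.1582.
Overall: 1.5714 × 2.3947 × 2.6 × 1.1582 = 11.332.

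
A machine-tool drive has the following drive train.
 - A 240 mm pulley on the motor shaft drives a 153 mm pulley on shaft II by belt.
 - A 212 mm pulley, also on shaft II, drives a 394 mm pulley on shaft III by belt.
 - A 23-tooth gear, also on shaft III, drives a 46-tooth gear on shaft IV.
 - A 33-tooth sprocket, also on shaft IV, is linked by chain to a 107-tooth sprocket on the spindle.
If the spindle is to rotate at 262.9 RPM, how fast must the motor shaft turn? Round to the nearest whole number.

2020 RPM

Overall ratio R = 0.6375 × 1.8585 × 2 × 3.2424 = 7.6832.
Required input speed = output speed × R = 262.9 × 7.6832 = 2019.9 RPM.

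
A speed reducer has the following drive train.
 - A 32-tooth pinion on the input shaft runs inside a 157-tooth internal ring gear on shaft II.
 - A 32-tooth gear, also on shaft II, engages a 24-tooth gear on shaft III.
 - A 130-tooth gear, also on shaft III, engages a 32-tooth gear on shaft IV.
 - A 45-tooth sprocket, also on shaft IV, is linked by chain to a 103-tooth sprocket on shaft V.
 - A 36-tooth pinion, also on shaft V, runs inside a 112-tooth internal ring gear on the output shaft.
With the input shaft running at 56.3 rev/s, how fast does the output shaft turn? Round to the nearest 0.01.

Internal gear: ratio = 157/32 = 4.9062, so shaft II turns at 56.3 / 4.9062 = 11.475 rev/s.
Gear mesh: ratio = 24/32 = 0.75, so shaft III turns at 11.475 / 0.75 = 15.3 rev/s.
Gear mesh: ratio = 32/130 = 0.24615, so shaft IV turns at 15.3 / 0.24615 = 62.157 rev/s.
Chain: ratio = 103/45 = 2.2889, so shaft V turns at 62.157 / 2.2889 = 27.156 rev/s.
Internal gear: ratio = 112/36 = 3.1111, so the output shaft turns at 27.156 / 3.1111 = 8.7287 rev/s.

8.73 rev/s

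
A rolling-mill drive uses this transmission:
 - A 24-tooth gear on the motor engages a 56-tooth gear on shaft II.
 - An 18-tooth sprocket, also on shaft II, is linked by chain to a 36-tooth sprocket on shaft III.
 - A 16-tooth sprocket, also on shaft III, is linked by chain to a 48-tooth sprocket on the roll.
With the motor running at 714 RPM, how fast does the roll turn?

51 RPM

the motor → shaft II (gear mesh, 56/24): 714 ÷ 2.3333 = 306 RPM
shaft II → shaft III (chain, 36/18): 306 ÷ 2 = 153 RPM
shaft III → the roll (chain, 48/16): 153 ÷ 3 = 51 RPM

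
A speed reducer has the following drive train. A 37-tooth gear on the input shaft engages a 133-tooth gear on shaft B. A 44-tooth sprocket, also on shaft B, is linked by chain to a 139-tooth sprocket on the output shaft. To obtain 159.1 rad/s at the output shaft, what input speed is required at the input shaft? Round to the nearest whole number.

1807 rad/s

Overall ratio R = 3.5946 × 3.1591 = 11.356.
Required input speed = output speed × R = 159.1 × 11.356 = 1806.7 rad/s.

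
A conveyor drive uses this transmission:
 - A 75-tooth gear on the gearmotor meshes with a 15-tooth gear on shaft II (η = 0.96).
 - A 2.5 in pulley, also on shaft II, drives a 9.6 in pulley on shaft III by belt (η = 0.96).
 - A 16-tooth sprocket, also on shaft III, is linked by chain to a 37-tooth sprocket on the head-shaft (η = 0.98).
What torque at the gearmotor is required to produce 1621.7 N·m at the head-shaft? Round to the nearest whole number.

1011 N·m

Overall ratio R = 0.2 × 3.84 × 2.3125 = 1.776; overall efficiency η = 0.96 × 0.96 × 0.98 = 0.9032.
Input torque = output torque / (R × η) = 1621.7 / (1.776 × 0.9032) = 1011 N·m.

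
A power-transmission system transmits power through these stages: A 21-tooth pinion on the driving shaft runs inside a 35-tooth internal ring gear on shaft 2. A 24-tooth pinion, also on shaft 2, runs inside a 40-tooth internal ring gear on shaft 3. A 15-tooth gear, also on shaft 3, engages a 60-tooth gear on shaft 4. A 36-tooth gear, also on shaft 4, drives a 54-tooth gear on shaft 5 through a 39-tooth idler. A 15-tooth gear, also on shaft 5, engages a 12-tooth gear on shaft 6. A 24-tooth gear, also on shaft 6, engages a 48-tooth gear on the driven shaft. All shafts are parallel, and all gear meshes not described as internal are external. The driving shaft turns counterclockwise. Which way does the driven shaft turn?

clockwise

the driving shaft → shaft 2: internal mesh, same direction → CCW.
shaft 2 → shaft 3: internal mesh, same direction → CCW.
shaft 3 → shaft 4: external mesh, 1 reversal → CW.
shaft 4 → shaft 5: driver → idler → driven is 2 external meshes, 2 reversals → CW.
shaft 5 → shaft 6: external mesh, 1 reversal → CCW.
shaft 6 → the driven shaft: external mesh, 1 reversal → CW.
5 reversals in total — an odd number — so the driven shaft turns opposite to the driving shaft.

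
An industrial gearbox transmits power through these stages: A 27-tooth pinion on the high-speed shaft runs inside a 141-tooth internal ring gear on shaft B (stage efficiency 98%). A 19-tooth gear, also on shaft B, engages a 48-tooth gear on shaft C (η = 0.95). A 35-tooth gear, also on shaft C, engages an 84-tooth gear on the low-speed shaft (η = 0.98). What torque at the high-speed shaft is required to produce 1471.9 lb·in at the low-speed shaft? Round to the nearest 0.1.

Overall ratio R = 5.2222 × 2.5263 × 2.4 = 31.663; overall efficiency η = 0.98 × 0.95 × 0.98 = 0.9124.
Input torque = output torque / (R × η) = 1471.9 / (31.663 × 0.9124) = 50.95 lb·in.

51.0 lb·in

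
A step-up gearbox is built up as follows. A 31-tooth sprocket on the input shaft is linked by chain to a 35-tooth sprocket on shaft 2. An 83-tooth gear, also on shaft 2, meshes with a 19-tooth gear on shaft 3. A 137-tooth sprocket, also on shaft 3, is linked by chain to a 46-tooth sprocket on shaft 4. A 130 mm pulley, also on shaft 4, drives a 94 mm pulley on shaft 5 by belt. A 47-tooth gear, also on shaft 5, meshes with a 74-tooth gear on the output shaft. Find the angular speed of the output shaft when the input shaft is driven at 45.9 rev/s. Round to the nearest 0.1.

the input shaft → shaft 2 (chain, 35/31): 45.9 ÷ 1.129 = 40.654 rev/s
shaft 2 → shaft 3 (gear mesh, 19/83): 40.654 ÷ 0.22892 = 177.6 rev/s
shaft 3 → shaft 4 (chain, 46/137): 177.6 ÷ 0.33577 = 528.92 rev/s
shaft 4 → shaft 5 (belt, 94/130): 528.92 ÷ 0.72308 = 731.49 rev/s
shaft 5 → the output shaft (gear mesh, 74/47): 731.49 ÷ 1.5745 = 464.6 rev/s

464.6 rev/s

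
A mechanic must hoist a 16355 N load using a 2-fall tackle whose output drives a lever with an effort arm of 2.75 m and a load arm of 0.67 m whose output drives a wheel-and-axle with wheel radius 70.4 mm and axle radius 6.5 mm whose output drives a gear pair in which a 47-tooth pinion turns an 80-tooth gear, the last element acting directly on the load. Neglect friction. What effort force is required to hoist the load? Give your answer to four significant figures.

Block-and-tackle MA = number of supporting rope parts = 2.
Lever MA = effort arm / load arm = 2.75/0.67 = 4.1045.
Wheel-and-axle MA = R/r = 70.4/6.5 = 10.831.
Gear pair MA = 80/47 = 1.7021.
Combined ideal MA = 2 × 4.1045 × 10.831 × 1.7021 = 151.33.
Effort = load / MA = 16355 / 151.33 = 108.07 N.

108.1 N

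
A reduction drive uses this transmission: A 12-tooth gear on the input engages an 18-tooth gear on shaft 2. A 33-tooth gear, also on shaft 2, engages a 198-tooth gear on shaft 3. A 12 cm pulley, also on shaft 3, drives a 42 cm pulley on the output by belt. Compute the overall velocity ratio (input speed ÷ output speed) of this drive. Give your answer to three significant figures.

Each stage contributes driven/driver: gear mesh 18/12 = 1.5, gear mesh 198/33 = 6, belt 42/12 = 3.5.
Overall: 1.5 × 6 × 3.5 = 31.5.

31.5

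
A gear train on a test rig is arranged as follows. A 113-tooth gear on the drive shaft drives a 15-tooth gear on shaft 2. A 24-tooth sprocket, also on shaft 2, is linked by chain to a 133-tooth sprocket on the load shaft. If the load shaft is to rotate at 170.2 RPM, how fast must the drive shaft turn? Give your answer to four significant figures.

125.2 RPM

Overall ratio R = 0.13274 × 5.5417 = 0.73562.
Required input speed = output speed × R = 170.2 × 0.73562 = 125.2 RPM.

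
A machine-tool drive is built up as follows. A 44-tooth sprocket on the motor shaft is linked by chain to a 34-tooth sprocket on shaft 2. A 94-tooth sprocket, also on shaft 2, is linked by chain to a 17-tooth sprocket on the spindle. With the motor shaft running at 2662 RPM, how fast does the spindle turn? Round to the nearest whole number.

Chain: ratio = 34/44 = 0.77273, so shaft 2 turns at 2662 / 0.77273 = 3444.9 RPM.
Chain: ratio = 17/94 = 0.18085, so the spindle turns at 3444.9 / 0.18085 = 19048 RPM.

19048 RPM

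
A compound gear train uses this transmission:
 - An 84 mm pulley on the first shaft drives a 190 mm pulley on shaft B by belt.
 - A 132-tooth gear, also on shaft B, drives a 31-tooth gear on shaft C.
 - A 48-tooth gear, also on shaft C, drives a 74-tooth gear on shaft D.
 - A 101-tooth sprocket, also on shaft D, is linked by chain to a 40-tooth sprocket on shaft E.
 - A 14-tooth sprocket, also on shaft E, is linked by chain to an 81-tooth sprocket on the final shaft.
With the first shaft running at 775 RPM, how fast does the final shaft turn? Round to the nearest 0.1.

413.0 RPM

belt 190/84 = 2.2619 → 775/2.2619 = 342.63 RPM
gear mesh 31/132 = 0.23485 → 342.63/0.23485 = 1458.9 RPM
gear mesh 74/48 = 1.5417 → 1458.9/1.5417 = 946.34 RPM
chain 40/101 = 0.39604 → 946.34/0.39604 = 2389.5 RPM
chain 81/14 = 5.7857 → 2389.5/5.7857 = 413 RPM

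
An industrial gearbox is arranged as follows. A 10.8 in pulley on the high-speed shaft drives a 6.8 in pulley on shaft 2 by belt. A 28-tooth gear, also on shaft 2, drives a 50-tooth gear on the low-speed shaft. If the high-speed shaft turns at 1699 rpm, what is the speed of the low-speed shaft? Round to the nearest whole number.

1511 rpm

belt 6.8/10.8 = 0.62963 → 1699/0.62963 = 2698.4 rpm
gear mesh 50/28 = 1.7857 → 2698.4/1.7857 = 1511.1 rpm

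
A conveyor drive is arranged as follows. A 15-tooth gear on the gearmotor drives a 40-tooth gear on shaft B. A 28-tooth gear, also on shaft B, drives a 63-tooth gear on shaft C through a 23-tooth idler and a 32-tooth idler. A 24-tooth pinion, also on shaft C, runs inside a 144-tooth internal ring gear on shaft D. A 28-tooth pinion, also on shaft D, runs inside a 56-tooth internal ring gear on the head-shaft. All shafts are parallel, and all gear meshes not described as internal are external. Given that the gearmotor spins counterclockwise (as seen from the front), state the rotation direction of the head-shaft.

counterclockwise

the gearmotor → shaft B: external mesh, 1 reversal → CW.
shaft B → shaft C: driver → idler → idler → driven is 3 external meshes, 3 reversals → CCW.
shaft C → shaft D: internal mesh, same direction → CCW.
shaft D → the head-shaft: internal mesh, same direction → CCW.
4 reversals in total — an even number — so the head-shaft turns the same way as the gearmotor.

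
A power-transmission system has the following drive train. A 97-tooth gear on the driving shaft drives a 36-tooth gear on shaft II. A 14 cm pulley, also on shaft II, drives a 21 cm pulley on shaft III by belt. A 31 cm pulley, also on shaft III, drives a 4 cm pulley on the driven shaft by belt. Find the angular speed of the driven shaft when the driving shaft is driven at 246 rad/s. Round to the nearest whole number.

3425 rad/s

Gear mesh: ratio = 36/97 = 0.37113, so shaft II turns at 246 / 0.37113 = 662.83 rad/s.
Belt: ratio = 21/14 = 1.5, so shaft III turns at 662.83 / 1.5 = 441.89 rad/s.
Belt: ratio = 4/31 = 0.12903, so the driven shaft turns at 441.89 / 0.12903 = 3424.6 rad/s.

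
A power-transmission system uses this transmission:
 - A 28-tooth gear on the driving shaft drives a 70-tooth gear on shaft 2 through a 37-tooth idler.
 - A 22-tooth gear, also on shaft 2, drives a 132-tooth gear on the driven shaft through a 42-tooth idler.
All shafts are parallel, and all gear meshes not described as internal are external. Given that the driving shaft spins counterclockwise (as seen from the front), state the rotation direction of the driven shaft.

the driving shaft → shaft 2: driver → idler → driven is 2 external meshes, 2 reversals → CCW.
shaft 2 → the driven shaft: driver → idler → driven is 2 external meshes, 2 reversals → CCW.
4 reversals in total — an even number — so the driven shaft turns the same way as the driving shaft.

counterclockwise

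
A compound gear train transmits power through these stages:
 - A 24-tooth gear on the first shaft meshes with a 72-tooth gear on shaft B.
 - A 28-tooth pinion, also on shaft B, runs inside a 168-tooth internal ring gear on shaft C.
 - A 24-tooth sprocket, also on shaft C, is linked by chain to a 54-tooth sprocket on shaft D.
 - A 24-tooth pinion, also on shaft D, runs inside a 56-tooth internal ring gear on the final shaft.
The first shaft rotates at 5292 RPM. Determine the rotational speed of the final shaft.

56 RPM

gear mesh 72/24 = 3 → 5292/3 = 1764 RPM
internal gear 168/28 = 6 → 1764/6 = 294 RPM
chain 54/24 = 2.25 → 294/2.25 = 130.67 RPM
internal gear 56/24 = 2.3333 → 130.67/2.3333 = 56 RPM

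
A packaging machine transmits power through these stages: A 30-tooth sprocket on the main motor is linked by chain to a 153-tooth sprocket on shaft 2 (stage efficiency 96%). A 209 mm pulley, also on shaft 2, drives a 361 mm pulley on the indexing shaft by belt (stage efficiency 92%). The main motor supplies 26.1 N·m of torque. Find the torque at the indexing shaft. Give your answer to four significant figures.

Chain: ratio = 153/30 = 5.1; torque at shaft 2 = 26.1 × 5.1 × 0.96 = 127.79 N·m.
Belt: ratio = 361/209 = 1.7273; torque at the indexing shaft = 127.79 × 1.7273 × 0.92 = 203.06 N·m.

203.1 N·m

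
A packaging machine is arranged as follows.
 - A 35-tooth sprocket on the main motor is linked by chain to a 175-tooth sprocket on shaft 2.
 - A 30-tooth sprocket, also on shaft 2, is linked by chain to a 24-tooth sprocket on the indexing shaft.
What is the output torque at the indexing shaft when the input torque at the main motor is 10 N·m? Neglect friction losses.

After the chain (175/35): 10 × 5 = 50 N·m
After the chain (24/30): 50 × 0.8 = 40 N·m

40 N·m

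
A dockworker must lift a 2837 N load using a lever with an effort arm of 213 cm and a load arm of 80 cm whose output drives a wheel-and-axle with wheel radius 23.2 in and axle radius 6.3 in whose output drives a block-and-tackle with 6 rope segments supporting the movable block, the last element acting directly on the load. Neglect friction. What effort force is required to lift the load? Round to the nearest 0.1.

Lever MA = effort arm / load arm = 213/80 = 2.6625.
Wheel-and-axle MA = R/r = 23.2/6.3 = 3.6825.
Block-and-tackle MA = number of supporting rope parts = 6.
Combined ideal MA = 2.6625 × 3.6825 × 6 = 58.829.
Effort = load / MA = 2837 / 58.829 = 48.225 N.

48.2 N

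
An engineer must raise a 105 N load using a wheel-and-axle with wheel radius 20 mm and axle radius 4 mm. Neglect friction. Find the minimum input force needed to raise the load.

21 N

Wheel-and-axle MA = R/r = 20/4 = 5.
Effort = load / MA = 105 / 5 = 21 N.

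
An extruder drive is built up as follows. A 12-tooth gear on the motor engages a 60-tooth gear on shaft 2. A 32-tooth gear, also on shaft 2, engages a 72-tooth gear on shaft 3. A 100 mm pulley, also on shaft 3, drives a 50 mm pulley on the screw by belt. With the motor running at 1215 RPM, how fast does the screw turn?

216 RPM

Gear mesh: ratio = 60/12 = 5, so shaft 2 turns at 1215 / 5 = 243 RPM.
Gear mesh: ratio = 72/32 = 2.25, so shaft 3 turns at 243 / 2.25 = 108 RPM.
Belt: ratio = 50/100 = 0.5, so the screw turns at 108 / 0.5 = 216 RPM.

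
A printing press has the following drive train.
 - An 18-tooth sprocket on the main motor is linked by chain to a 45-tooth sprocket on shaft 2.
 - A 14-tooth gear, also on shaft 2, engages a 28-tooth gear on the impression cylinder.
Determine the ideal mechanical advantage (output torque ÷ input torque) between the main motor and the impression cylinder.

Each stage contributes driven/driver: chain 45/18 = 2.5, gear mesh 28/14 = 2.
Overall: 2.5 × 2 = 5.

5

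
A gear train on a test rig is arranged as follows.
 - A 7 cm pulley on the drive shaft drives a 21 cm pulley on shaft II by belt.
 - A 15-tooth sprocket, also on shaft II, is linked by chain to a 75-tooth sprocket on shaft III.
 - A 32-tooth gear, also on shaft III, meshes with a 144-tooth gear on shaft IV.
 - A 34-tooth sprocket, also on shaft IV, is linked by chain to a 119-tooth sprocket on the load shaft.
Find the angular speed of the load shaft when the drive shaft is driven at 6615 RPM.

Belt: ratio = 21/7 = 3, so shaft II turns at 6615 / 3 = 2205 RPM.
Chain: ratio = 75/15 = 5, so shaft III turns at 2205 / 5 = 441 RPM.
Gear mesh: ratio = 144/32 = 4.5, so shaft IV turns at 441 / 4.5 = 98 RPM.
Chain: ratio = 119/34 = 3.5, so the load shaft turns at 98 / 3.5 = 28 RPM.

28 RPM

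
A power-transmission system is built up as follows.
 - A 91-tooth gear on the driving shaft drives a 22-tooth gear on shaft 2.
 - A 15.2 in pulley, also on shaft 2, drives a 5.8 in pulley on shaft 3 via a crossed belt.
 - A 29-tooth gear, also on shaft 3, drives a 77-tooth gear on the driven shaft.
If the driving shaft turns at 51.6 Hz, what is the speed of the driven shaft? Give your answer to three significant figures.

gear mesh 22/91 = 0.24176 → 51.6/0.24176 = 213.44 Hz
belt 5.8/15.2 = 0.38158 → 213.44/0.38158 = 559.35 Hz
gear mesh 77/29 = 2.6552 → 559.35/2.6552 = 210.66 Hz

211 Hz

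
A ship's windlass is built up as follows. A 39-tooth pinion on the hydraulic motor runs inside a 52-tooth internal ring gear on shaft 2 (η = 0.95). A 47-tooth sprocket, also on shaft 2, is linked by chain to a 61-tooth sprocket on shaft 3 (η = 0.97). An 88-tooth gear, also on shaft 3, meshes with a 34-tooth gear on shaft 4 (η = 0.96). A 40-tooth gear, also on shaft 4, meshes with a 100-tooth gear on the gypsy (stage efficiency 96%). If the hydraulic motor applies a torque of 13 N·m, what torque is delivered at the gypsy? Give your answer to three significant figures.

Internal gear: ratio = 52/39 = 1.3333; torque at shaft 2 = 13 × 1.3333 × 0.95 = 16.467 N·m.
Chain: ratio = 61/47 = 1.2979; torque at shaft 3 = 16.467 × 1.2979 × 0.97 = 20.73 N·m.
Gear mesh: ratio = 34/88 = 0.38636; torque at shaft 4 = 20.73 × 0.38636 × 0.96 = 7.6891 N·m.
Gear mesh: ratio = 100/40 = 2.5; torque at the gypsy = 7.6891 × 2.5 × 0.96 = 18.454 N·m.

18.5 N·m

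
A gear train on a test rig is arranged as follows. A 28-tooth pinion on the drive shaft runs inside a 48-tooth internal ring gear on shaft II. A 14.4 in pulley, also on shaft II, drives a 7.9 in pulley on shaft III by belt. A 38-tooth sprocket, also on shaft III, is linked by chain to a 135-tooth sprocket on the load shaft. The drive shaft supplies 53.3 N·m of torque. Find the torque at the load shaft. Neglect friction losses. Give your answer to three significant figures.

Internal gear: ratio = 48/28 = 1.7143; torque at shaft II = 53.3 × 1.7143 = 91.371 N·m.
Belt: ratio = 7.9/14.4 = 0.54861; torque at shaft III = 91.371 × 0.54861 = 50.127 N·m.
Chain: ratio = 135/38 = 3.5526; torque at the load shaft = 50.127 × 3.5526 = 178.08 N·m.

178 N·m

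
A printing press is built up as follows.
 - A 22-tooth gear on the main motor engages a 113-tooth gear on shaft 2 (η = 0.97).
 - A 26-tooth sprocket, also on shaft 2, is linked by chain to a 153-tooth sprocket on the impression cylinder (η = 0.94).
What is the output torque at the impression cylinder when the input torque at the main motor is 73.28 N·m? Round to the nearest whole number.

After the gear mesh (113/22): 73.28 × 5.1364 × 0.97 = 365.1 N·m
After the chain (153/26): 365.1 × 5.8846 × 0.94 = 2019.6 N·m

2020 N·m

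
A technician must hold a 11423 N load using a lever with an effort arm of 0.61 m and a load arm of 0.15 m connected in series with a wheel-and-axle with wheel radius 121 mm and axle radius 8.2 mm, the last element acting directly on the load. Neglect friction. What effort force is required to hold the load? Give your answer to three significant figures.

Lever MA = effort arm / load arm = 0.61/0.15 = 4.0667.
Wheel-and-axle MA = R/r = 121/8.2 = 14.756.
Combined ideal MA = 4.0667 × 14.756 = 60.008.
Effort = load / MA = 11423 / 60.008 = 190.36 N.

190 N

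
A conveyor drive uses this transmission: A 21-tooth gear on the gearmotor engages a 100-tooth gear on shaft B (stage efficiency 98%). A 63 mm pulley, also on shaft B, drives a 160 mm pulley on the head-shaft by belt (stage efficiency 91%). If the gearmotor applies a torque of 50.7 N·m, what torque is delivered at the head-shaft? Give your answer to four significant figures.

546.8 N·m

Gear mesh: ratio = 100/21 = 4.7619; torque at shaft B = 50.7 × 4.7619 × 0.98 = 236.6 N·m.
Belt: ratio = 160/63 = 2.5397; torque at the head-shaft = 236.6 × 2.5397 × 0.91 = 546.81 N·m.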